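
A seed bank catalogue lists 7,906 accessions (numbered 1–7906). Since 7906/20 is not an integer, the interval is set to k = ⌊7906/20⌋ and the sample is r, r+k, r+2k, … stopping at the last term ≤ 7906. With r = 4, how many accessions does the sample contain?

k = ⌊7906/20⌋ = 395
Achieved size = ⌊(7906 − 4)/395⌋ + 1 = ⌊7902/395⌋ + 1 = 20 + 1 = 21
(last selection: 4 + 20×395 = 7904 ≤ 7906; next would be 8299 > 7906)

21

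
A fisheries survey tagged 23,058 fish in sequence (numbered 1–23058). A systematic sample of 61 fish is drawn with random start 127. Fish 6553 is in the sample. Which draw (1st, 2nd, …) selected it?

k = 23058/61 = 378
position = (6553 − 127)/378 + 1 = 6426/378 + 1 = 17 + 1 = 18

18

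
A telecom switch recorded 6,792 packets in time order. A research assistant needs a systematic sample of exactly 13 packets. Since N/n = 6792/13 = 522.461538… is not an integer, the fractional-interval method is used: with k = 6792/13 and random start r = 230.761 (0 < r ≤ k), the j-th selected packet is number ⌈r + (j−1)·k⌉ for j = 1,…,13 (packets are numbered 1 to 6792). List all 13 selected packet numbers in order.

231, 754, 1276, 1799, 2321, 2844, 3366, 3888, 4411, 4933, 5456, 5978, 6501

j=1: r + 0k = 230.761 → ⌈·⌉ = 231
j=2: r + 1k = 753.222538… → ⌈·⌉ = 754
j=3: r + 2k = 1275.684076… → ⌈·⌉ = 1276
j=4: r + 3k = 1798.145615… → ⌈·⌉ = 1799
j=5: r + 4k = 2320.607153… → ⌈·⌉ = 2321
j=6: r + 5k = 2843.068692… → ⌈·⌉ = 2844
j=7: r + 6k = 3365.530230… → ⌈·⌉ = 3366
j=8: r + 7k = 3887.991769… → ⌈·⌉ = 3888
j=9: r + 8k = 4410.453307… → ⌈·⌉ = 4411
j=10: r + 9k = 4932.914846… → ⌈·⌉ = 4933
j=11: r + 10k = 5455.376384… → ⌈·⌉ = 5456
j=12: r + 11k = 5977.837923… → ⌈·⌉ = 5978
j=13: r + 12k = 6500.299461… → ⌈·⌉ = 6501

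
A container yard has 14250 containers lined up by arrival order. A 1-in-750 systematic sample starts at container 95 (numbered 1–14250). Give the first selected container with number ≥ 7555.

k = 750
Steps past start: ⌈(7555 − 95)/750⌉ = ⌈7460/750⌉ = 10
Selected container: 95 + 10×750 = 7595

7595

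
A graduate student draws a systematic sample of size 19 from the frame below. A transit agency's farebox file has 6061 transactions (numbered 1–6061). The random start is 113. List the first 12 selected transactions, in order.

k = N/n = 6061/19 = 319
transaction 1: 113
transaction 2: 113 + 319 = 432
transaction 3: 432 + 319 = 751
transaction 4: 751 + 319 = 1070
transaction 5: 1070 + 319 = 1389
transaction 6: 1389 + 319 = 1708
transaction 7: 1708 + 319 = 2027
transaction 8: 2027 + 319 = 2346
transaction 9: 2346 + 319 = 2665
transaction 10: 2665 + 319 = 2984
transaction 11: 2984 + 319 = 3303
transaction 12: 3303 + 319 = 3622

113, 432, 751, 1070, 1389, 1708, 2027, 2346, 2665, 2984, 3303, 3622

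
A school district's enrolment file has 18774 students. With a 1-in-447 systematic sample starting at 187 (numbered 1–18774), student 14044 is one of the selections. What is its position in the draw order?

32

k = 447
position = (14044 − 187)/447 + 1 = 13857/447 + 1 = 31 + 1 = 32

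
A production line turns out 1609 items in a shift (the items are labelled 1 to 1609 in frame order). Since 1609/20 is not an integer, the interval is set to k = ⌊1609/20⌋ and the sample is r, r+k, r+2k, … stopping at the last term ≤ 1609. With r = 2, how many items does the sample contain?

k = ⌊1609/20⌋ = 80
Achieved size = ⌊(1609 − 2)/80⌋ + 1 = ⌊1607/80⌋ + 1 = 20 + 1 = 21
(last selection: 2 + 20×80 = 1602 ≤ 1609; next would be 1682 > 1609)

21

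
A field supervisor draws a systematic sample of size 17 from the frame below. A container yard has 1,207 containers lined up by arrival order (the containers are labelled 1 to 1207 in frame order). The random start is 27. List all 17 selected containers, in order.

k = N/n = 1207/17 = 71
container 1: 27
container 2: 27 + 71 = 98
container 3: 98 + 71 = 169
container 4: 169 + 71 = 240
container 5: 240 + 71 = 311
container 6: 311 + 71 = 382
container 7: 382 + 71 = 453
container 8: 453 + 71 = 524
container 9: 524 + 71 = 595
container 10: 595 + 71 = 666
container 11: 666 + 71 = 737
container 12: 737 + 71 = 808
container 13: 808 + 71 = 879
container 14: 879 + 71 = 950
container 15: 950 + 71 = 1021
container 16: 1021 + 71 = 1092
container 17: 1092 + 71 = 1163

27, 98, 169, 240, 311, 382, 453, 524, 595, 666, 737, 808, 879, 950, 1021, 1092, 1163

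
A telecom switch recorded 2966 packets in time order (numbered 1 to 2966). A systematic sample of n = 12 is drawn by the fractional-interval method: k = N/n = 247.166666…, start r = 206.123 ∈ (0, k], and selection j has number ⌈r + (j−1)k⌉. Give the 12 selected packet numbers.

207, 454, 701, 948, 1195, 1442, 1690, 1937, 2184, 2431, 2678, 2925

j=1: r + 0k = 206.123 → ⌈·⌉ = 207
j=2: r + 1k = 453.289666… → ⌈·⌉ = 454
j=3: r + 2k = 700.456333… → ⌈·⌉ = 701
j=4: r + 3k = 947.623 → ⌈·⌉ = 948
j=5: r + 4k = 1194.789666… → ⌈·⌉ = 1195
j=6: r + 5k = 1441.956333… → ⌈·⌉ = 1442
j=7: r + 6k = 1689.123 → ⌈·⌉ = 1690
j=8: r + 7k = 1936.289666… → ⌈·⌉ = 1937
j=9: r + 8k = 2183.456333… → ⌈·⌉ = 2184
j=10: r + 9k = 2430.623 → ⌈·⌉ = 2431
j=11: r + 10k = 2677.789666… → ⌈·⌉ = 2678
j=12: r + 11k = 2924.956333… → ⌈·⌉ = 2925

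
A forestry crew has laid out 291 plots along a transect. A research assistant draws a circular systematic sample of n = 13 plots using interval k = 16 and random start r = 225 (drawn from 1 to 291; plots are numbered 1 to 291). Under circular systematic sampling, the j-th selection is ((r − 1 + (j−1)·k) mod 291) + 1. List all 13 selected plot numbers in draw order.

225, 241, 257, 273, 289, 14, 30, 46, 62, 78, 94, 110, 126

Selection 1: 225
Selection 2: 225 + 16 = 241
Selection 3: 241 + 16 = 257
Selection 4: 257 + 16 = 273
Selection 5: 273 + 16 = 289
Selection 6: 289 + 16 = 305 → 305 − 291 = 14
Selection 7: 14 + 16 = 30
Selection 8: 30 + 16 = 46
Selection 9: 46 + 16 = 62
Selection 10: 62 + 16 = 78
Selection 11: 78 + 16 = 94
Selection 12: 94 + 16 = 110
Selection 13: 110 + 16 = 126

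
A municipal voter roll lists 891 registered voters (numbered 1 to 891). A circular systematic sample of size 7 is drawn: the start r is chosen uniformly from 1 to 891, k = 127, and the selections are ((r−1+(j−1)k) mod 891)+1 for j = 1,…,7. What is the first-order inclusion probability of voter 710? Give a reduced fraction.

For each position j, as r ranges over 1…891 the j-th selection hits every voter exactly once, so voter 710 is selected for exactly 7 of the 891 starts.
Inclusion probability = 7/891.

7/891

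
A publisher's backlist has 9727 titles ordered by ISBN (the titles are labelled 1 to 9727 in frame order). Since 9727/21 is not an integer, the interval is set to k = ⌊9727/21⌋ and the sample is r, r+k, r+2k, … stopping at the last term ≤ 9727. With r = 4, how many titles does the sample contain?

k = ⌊9727/21⌋ = 463
Achieved size = ⌊(9727 − 4)/463⌋ + 1 = ⌊9723/463⌋ + 1 = 21 + 1 = 22
(last selection: 4 + 21×463 = 9727 ≤ 9727; next would be 10190 > 9727)

22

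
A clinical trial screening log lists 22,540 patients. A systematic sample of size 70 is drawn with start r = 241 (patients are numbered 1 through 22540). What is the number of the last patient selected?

22459

k = 22540/70 = 322
70th selection = r + (70−1)·k = 241 + 69×322 = 241 + 22218 = 22459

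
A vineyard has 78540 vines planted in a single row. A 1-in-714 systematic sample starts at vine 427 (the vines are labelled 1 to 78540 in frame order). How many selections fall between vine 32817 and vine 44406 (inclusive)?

k = 714
First selection ≥ 32817: 427 + ⌈(32817−427)/714⌉·714 = 427 + 46×714 = 33271
Last selection ≤ 44406: 427 + ⌊(44406−427)/714⌋·714 = 427 + 61×714 = 43981
Count = 61 − 46 + 1 = 16

16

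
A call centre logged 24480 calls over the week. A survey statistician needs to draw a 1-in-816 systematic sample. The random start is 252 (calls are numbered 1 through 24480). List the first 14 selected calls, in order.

call 1: 252
call 2: 252 + 816 = 1068
call 3: 1068 + 816 = 1884
call 4: 1884 + 816 = 2700
call 5: 2700 + 816 = 3516
call 6: 3516 + 816 = 4332
call 7: 4332 + 816 = 5148
call 8: 5148 + 816 = 5964
call 9: 5964 + 816 = 6780
call 10: 6780 + 816 = 7596
call 11: 7596 + 816 = 8412
call 12: 8412 + 816 = 9228
call 13: 9228 + 816 = 10044
call 14: 10044 + 816 = 10860

252, 1068, 1884, 2700, 3516, 4332, 5148, 5964, 6780, 7596, 8412, 9228, 10044, 10860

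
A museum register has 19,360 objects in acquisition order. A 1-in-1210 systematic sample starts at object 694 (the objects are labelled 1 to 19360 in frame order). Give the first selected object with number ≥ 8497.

k = 1210
Steps past start: ⌈(8497 − 694)/1210⌉ = ⌈7803/1210⌉ = 7
Selected object: 694 + 7×1210 = 9164

9164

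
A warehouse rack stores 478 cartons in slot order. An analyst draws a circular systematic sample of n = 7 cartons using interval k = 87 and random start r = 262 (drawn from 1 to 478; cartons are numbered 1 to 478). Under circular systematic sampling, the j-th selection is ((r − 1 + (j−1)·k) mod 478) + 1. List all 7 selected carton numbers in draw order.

Selection 1: 262
Selection 2: 262 + 87 = 349
Selection 3: 349 + 87 = 436
Selection 4: 436 + 87 = 523 → 523 − 478 = 45
Selection 5: 45 + 87 = 132
Selection 6: 132 + 87 = 219
Selection 7: 219 + 87 = 306

262, 349, 436, 45, 132, 219, 306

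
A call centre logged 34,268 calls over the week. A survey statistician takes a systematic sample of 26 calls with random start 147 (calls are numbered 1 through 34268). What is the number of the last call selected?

k = 34268/26 = 1318
26th selection = r + (26−1)·k = 147 + 25×1318 = 147 + 32950 = 33097

33097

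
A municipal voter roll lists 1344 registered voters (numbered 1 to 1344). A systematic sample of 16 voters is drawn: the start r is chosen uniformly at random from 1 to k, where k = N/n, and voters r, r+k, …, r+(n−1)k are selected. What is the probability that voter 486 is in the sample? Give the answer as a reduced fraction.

1/84

k = 1344/16 = 84.
Voter 486 is selected iff r ≡ 486 (mod 84); exactly one such r in {1,…,84}.
Inclusion probability = 1/84.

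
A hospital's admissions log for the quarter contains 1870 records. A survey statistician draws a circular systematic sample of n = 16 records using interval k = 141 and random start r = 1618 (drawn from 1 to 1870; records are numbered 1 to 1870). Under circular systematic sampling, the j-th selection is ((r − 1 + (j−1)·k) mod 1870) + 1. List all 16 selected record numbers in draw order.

Selection 1: 1618
Selection 2: 1618 + 141 = 1759
Selection 3: 1759 + 141 = 1900 → 1900 − 1870 = 30
Selection 4: 30 + 141 = 171
Selection 5: 171 + 141 = 312
Selection 6: 312 + 141 = 453
Selection 7: 453 + 141 = 594
Selection 8: 594 + 141 = 735
Selection 9: 735 + 141 = 876
Selection 10: 876 + 141 = 1017
Selection 11: 1017 + 141 = 1158
Selection 12: 1158 + 141 = 1299
Selection 13: 1299 + 141 = 1440
Selection 14: 1440 + 141 = 1581
Selection 15: 1581 + 141 = 1722
Selection 16: 1722 + 141 = 1863

1618, 1759, 30, 171, 312, 453, 594, 735, 876, 1017, 1158, 1299, 1440, 1581, 1722, 1863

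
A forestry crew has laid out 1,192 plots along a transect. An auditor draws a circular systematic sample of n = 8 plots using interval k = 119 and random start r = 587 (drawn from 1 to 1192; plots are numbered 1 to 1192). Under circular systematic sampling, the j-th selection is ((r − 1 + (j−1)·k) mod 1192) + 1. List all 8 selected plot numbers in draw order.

587, 706, 825, 944, 1063, 1182, 109, 228

Selection 1: 587
Selection 2: 587 + 119 = 706
Selection 3: 706 + 119 = 825
Selection 4: 825 + 119 = 944
Selection 5: 944 + 119 = 1063
Selection 6: 1063 + 119 = 1182
Selection 7: 1182 + 119 = 1301 → 1301 − 1192 = 109
Selection 8: 109 + 119 = 228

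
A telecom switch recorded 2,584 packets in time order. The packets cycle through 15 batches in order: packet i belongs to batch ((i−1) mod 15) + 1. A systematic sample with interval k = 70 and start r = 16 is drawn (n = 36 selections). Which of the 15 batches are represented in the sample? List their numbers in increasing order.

1, 6, 11

Consecutive selections differ by k = 70, so their batch numbers differ by 70 mod 15 = 10.
gcd(70, 15) = 5, so the sample visits 15/5 = 3 distinct residues mod 15.
Start 16 is batch 1; the batches hit are 1, 6, 11.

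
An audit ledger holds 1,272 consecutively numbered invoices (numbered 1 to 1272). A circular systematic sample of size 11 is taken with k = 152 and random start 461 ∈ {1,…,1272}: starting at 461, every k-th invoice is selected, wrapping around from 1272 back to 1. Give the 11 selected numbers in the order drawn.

Selection 1: 461
Selection 2: 461 + 152 = 613
Selection 3: 613 + 152 = 765
Selection 4: 765 + 152 = 917
Selection 5: 917 + 152 = 1069
Selection 6: 1069 + 152 = 1221
Selection 7: 1221 + 152 = 1373 → 1373 − 1272 = 101
Selection 8: 101 + 152 = 253
Selection 9: 253 + 152 = 405
Selection 10: 405 + 152 = 557
Selection 11: 557 + 152 = 709

461, 613, 765, 917, 1069, 1221, 101, 253, 405, 557, 709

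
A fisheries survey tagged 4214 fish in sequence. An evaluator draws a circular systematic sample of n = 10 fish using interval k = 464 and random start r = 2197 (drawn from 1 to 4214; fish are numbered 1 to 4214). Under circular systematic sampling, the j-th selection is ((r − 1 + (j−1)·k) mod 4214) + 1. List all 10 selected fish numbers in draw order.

Selection 1: 2197
Selection 2: 2197 + 464 = 2661
Selection 3: 2661 + 464 = 3125
Selection 4: 3125 + 464 = 3589
Selection 5: 3589 + 464 = 4053
Selection 6: 4053 + 464 = 4517 → 4517 − 4214 = 303
Selection 7: 303 + 464 = 767
Selection 8: 767 + 464 = 1231
Selection 9: 1231 + 464 = 1695
Selection 10: 1695 + 464 = 2159

2197, 2661, 3125, 3589, 4053, 303, 767, 1231, 1695, 2159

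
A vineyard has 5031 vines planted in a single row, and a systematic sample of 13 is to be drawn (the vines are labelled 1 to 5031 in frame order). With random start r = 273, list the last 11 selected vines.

1047, 1434, 1821, 2208, 2595, 2982, 3369, 3756, 4143, 4530, 4917

k = N/n = 5031/13 = 387
3rd selection = 273 + 2×387 = 1047
4th: 1047 + 387 = 1434
5th: 1434 + 387 = 1821
6th: 1821 + 387 = 2208
7th: 2208 + 387 = 2595
8th: 2595 + 387 = 2982
9th: 2982 + 387 = 3369
10th: 3369 + 387 = 3756
11th: 3756 + 387 = 4143
12th: 4143 + 387 = 4530
13th: 4530 + 387 = 4917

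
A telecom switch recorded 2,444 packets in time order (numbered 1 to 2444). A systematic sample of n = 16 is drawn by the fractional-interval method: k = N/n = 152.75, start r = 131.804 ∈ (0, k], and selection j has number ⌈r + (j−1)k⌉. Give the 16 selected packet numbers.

132, 285, 438, 591, 743, 896, 1049, 1202, 1354, 1507, 1660, 1813, 1965, 2118, 2271, 2424

j=1: r + 0k = 131.804 → ⌈·⌉ = 132
j=2: r + 1k = 284.554 → ⌈·⌉ = 285
j=3: r + 2k = 437.304 → ⌈·⌉ = 438
j=4: r + 3k = 590.054 → ⌈·⌉ = 591
j=5: r + 4k = 742.804 → ⌈·⌉ = 743
j=6: r + 5k = 895.554 → ⌈·⌉ = 896
j=7: r + 6k = 1048.304 → ⌈·⌉ = 1049
j=8: r + 7k = 1201.054 → ⌈·⌉ = 1202
j=9: r + 8k = 1353.804 → ⌈·⌉ = 1354
j=10: r + 9k = 1506.554 → ⌈·⌉ = 1507
j=11: r + 10k = 1659.304 → ⌈·⌉ = 1660
j=12: r + 11k = 1812.054 → ⌈·⌉ = 1813
j=13: r + 12k = 1964.804 → ⌈·⌉ = 1965
j=14: r + 13k = 2117.554 → ⌈·⌉ = 2118
j=15: r + 14k = 2270.304 → ⌈·⌉ = 2271
j=16: r + 15k = 2423.054 → ⌈·⌉ = 2424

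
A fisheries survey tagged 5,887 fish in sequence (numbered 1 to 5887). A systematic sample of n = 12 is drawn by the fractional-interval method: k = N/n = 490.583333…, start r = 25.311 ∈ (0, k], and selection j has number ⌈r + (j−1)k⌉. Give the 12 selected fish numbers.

26, 516, 1007, 1498, 1988, 2479, 2969, 3460, 3950, 4441, 4932, 5422

j=1: r + 0k = 25.311 → ⌈·⌉ = 26
j=2: r + 1k = 515.894333… → ⌈·⌉ = 516
j=3: r + 2k = 1006.477666… → ⌈·⌉ = 1007
j=4: r + 3k = 1497.061 → ⌈·⌉ = 1498
j=5: r + 4k = 1987.644333… → ⌈·⌉ = 1988
j=6: r + 5k = 2478.227666… → ⌈·⌉ = 2479
j=7: r + 6k = 2968.811 → ⌈·⌉ = 2969
j=8: r + 7k = 3459.394333… → ⌈·⌉ = 3460
j=9: r + 8k = 3949.977666… → ⌈·⌉ = 3950
j=10: r + 9k = 4440.561 → ⌈·⌉ = 4441
j=11: r + 10k = 4931.144333… → ⌈·⌉ = 4932
j=12: r + 11k = 5421.727666… → ⌈·⌉ = 5422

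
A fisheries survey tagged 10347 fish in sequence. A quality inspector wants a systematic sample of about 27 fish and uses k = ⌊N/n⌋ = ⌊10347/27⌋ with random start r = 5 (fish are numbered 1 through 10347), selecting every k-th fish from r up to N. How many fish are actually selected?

k = ⌊10347/27⌋ = 383
Achieved size = ⌊(10347 − 5)/383⌋ + 1 = ⌊10342/383⌋ + 1 = 27 + 1 = 28
(last selection: 5 + 27×383 = 10346 ≤ 10347; next would be 10729 > 10347)

28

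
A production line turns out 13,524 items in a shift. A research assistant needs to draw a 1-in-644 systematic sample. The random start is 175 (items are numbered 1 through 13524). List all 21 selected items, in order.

175, 819, 1463, 2107, 2751, 3395, 4039, 4683, 5327, 5971, 6615, 7259, 7903, 8547, 9191, 9835, 10479, 11123, 11767, 12411, 13055

item 1: 175
item 2: 175 + 644 = 819
item 3: 819 + 644 = 1463
item 4: 1463 + 644 = 2107
item 5: 2107 + 644 = 2751
item 6: 2751 + 644 = 3395
item 7: 3395 + 644 = 4039
item 8: 4039 + 644 = 4683
item 9: 4683 + 644 = 5327
item 10: 5327 + 644 = 5971
item 11: 5971 + 644 = 6615
item 12: 6615 + 644 = 7259
item 13: 7259 + 644 = 7903
item 14: 7903 + 644 = 8547
item 15: 8547 + 644 = 9191
item 16: 9191 + 644 = 9835
item 17: 9835 + 644 = 10479
item 18: 10479 + 644 = 11123
item 19: 11123 + 644 = 11767
item 20: 11767 + 644 = 12411
item 21: 12411 + 644 = 13055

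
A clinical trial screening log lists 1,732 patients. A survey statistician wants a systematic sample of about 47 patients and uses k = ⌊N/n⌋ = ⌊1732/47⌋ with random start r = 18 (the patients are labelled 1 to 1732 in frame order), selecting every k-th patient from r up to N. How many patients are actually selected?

k = ⌊1732/47⌋ = 36
Achieved size = ⌊(1732 − 18)/36⌋ + 1 = ⌊1714/36⌋ + 1 = 47 + 1 = 48
(last selection: 18 + 47×36 = 1710 ≤ 1732; next would be 1746 > 1732)

48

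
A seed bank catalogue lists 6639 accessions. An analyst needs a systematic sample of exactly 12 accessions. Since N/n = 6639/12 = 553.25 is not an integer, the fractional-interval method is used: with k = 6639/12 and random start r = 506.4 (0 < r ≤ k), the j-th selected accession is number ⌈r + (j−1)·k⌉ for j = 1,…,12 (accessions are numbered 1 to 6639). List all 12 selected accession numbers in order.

j=1: r + 0k = 506.4 → ⌈·⌉ = 507
j=2: r + 1k = 1059.65 → ⌈·⌉ = 1060
j=3: r + 2k = 1612.9 → ⌈·⌉ = 1613
j=4: r + 3k = 2166.15 → ⌈·⌉ = 2167
j=5: r + 4k = 2719.4 → ⌈·⌉ = 2720
j=6: r + 5k = 3272.65 → ⌈·⌉ = 3273
j=7: r + 6k = 3825.9 → ⌈·⌉ = 3826
j=8: r + 7k = 4379.15 → ⌈·⌉ = 4380
j=9: r + 8k = 4932.4 → ⌈·⌉ = 4933
j=10: r + 9k = 5485.65 → ⌈·⌉ = 5486
j=11: r + 10k = 6038.9 → ⌈·⌉ = 6039
j=12: r + 11k = 6592.15 → ⌈·⌉ = 6593

507, 1060, 1613, 2167, 2720, 3273, 3826, 4380, 4933, 5486, 6039, 6593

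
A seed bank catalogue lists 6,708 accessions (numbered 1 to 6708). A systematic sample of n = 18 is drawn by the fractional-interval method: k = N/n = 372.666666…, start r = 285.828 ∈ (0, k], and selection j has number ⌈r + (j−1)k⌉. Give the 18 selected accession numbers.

j=1: r + 0k = 285.828 → ⌈·⌉ = 286
j=2: r + 1k = 658.494666… → ⌈·⌉ = 659
j=3: r + 2k = 1031.161333… → ⌈·⌉ = 1032
j=4: r + 3k = 1403.828 → ⌈·⌉ = 1404
j=5: r + 4k = 1776.494666… → ⌈·⌉ = 1777
j=6: r + 5k = 2149.161333… → ⌈·⌉ = 2150
j=7: r + 6k = 2521.828 → ⌈·⌉ = 2522
j=8: r + 7k = 2894.494666… → ⌈·⌉ = 2895
j=9: r + 8k = 3267.161333… → ⌈·⌉ = 3268
j=10: r + 9k = 3639.828 → ⌈·⌉ = 3640
j=11: r + 10k = 4012.494666… → ⌈·⌉ = 4013
j=12: r + 11k = 4385.161333… → ⌈·⌉ = 4386
j=13: r + 12k = 4757.828 → ⌈·⌉ = 4758
j=14: r + 13k = 5130.494666… → ⌈·⌉ = 5131
j=15: r + 14k = 5503.161333… → ⌈·⌉ = 5504
j=16: r + 15k = 5875.828 → ⌈·⌉ = 5876
j=17: r + 16k = 6248.494666… → ⌈·⌉ = 6249
j=18: r + 17k = 6621.161333… → ⌈·⌉ = 6622

286, 659, 1032, 1404, 1777, 2150, 2522, 2895, 3268, 3640, 4013, 4386, 4758, 5131, 5504, 5876, 6249, 6622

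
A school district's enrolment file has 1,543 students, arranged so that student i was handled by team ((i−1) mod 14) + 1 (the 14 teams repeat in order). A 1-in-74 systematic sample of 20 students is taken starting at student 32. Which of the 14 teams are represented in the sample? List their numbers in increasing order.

Consecutive selections differ by k = 74, so their team numbers differ by 74 mod 14 = 4.
gcd(74, 14) = 2, so the sample visits 14/2 = 7 distinct residues mod 14.
Start 32 is team 4; the teams hit are 2, 4, 6, 8, 10, 12, 14.

2, 4, 6, 8, 10, 12, 14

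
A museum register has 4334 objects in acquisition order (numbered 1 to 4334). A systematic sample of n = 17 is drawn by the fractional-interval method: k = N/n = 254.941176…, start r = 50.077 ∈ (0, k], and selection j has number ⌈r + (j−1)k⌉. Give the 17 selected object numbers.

51, 306, 560, 815, 1070, 1325, 1580, 1835, 2090, 2345, 2600, 2855, 3110, 3365, 3620, 3875, 4130

j=1: r + 0k = 50.077 → ⌈·⌉ = 51
j=2: r + 1k = 305.018176… → ⌈·⌉ = 306
j=3: r + 2k = 559.959352… → ⌈·⌉ = 560
j=4: r + 3k = 814.900529… → ⌈·⌉ = 815
j=5: r + 4k = 1069.841705… → ⌈·⌉ = 1070
j=6: r + 5k = 1324.782882… → ⌈·⌉ = 1325
j=7: r + 6k = 1579.724058… → ⌈·⌉ = 1580
j=8: r + 7k = 1834.665235… → ⌈·⌉ = 1835
j=9: r + 8k = 2089.606411… → ⌈·⌉ = 2090
j=10: r + 9k = 2344.547588… → ⌈·⌉ = 2345
j=11: r + 10k = 2599.488764… → ⌈·⌉ = 2600
j=12: r + 11k = 2854.429941… → ⌈·⌉ = 2855
j=13: r + 12k = 3109.371117… → ⌈·⌉ = 3110
j=14: r + 13k = 3364.312294… → ⌈·⌉ = 3365
j=15: r + 14k = 3619.253470… → ⌈·⌉ = 3620
j=16: r + 15k = 3874.194647… → ⌈·⌉ = 3875
j=17: r + 16k = 4129.135823… → ⌈·⌉ = 4130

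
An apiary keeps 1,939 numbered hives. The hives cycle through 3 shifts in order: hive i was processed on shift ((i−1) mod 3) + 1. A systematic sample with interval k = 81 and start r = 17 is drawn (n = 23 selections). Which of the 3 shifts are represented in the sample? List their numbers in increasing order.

Consecutive selections differ by k = 81, so their shift numbers differ by 81 mod 3 = 0.
gcd(81, 3) = 3, so the sample visits 3/3 = 1 distinct residues mod 3.
Start 17 is shift 2; the shifts hit are 2.

2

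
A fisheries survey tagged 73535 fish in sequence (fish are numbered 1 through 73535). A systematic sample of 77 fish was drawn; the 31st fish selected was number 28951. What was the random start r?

301

k = 73535/77 = 955
r = 28951 − (31−1)×955 = 28951 − 28650 = 301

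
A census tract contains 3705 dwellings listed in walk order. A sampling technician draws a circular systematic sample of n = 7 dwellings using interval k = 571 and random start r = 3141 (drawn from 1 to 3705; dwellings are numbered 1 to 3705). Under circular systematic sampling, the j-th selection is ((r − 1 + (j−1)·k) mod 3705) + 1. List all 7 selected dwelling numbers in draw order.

Selection 1: 3141
Selection 2: 3141 + 571 = 3712 → 3712 − 3705 = 7
Selection 3: 7 + 571 = 578
Selection 4: 578 + 571 = 1149
Selection 5: 1149 + 571 = 1720
Selection 6: 1720 + 571 = 2291
Selection 7: 2291 + 571 = 2862

3141, 7, 578, 1149, 1720, 2291, 2862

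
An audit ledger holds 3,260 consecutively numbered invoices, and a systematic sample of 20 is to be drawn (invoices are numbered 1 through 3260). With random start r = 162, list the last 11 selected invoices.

1629, 1792, 1955, 2118, 2281, 2444, 2607, 2770, 2933, 3096, 3259

k = N/n = 3260/20 = 163
10th selection = 162 + 9×163 = 1629
11th: 1629 + 163 = 1792
12th: 1792 + 163 = 1955
13th: 1955 + 163 = 2118
14th: 2118 + 163 = 2281
15th: 2281 + 163 = 2444
16th: 2444 + 163 = 2607
17th: 2607 + 163 = 2770
18th: 2770 + 163 = 2933
19th: 2933 + 163 = 3096
20th: 3096 + 163 = 3259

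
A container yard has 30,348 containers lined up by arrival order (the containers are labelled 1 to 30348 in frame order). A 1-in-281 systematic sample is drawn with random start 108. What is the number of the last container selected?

30175

k = 281
108th selection = r + (108−1)·k = 108 + 107×281 = 108 + 30067 = 30175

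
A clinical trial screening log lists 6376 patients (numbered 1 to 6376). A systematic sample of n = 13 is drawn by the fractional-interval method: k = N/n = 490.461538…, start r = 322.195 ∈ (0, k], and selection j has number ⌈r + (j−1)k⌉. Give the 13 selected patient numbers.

j=1: r + 0k = 322.195 → ⌈·⌉ = 323
j=2: r + 1k = 812.656538… → ⌈·⌉ = 813
j=3: r + 2k = 1303.118076… → ⌈·⌉ = 1304
j=4: r + 3k = 1793.579615… → ⌈·⌉ = 1794
j=5: r + 4k = 2284.041153… → ⌈·⌉ = 2285
j=6: r + 5k = 2774.502692… → ⌈·⌉ = 2775
j=7: r + 6k = 3264.964230… → ⌈·⌉ = 3265
j=8: r + 7k = 3755.425769… → ⌈·⌉ = 3756
j=9: r + 8k = 4245.887307… → ⌈·⌉ = 4246
j=10: r + 9k = 4736.348846… → ⌈·⌉ = 4737
j=11: r + 10k = 5226.810384… → ⌈·⌉ = 5227
j=12: r + 11k = 5717.271923… → ⌈·⌉ = 5718
j=13: r + 12k = 6207.733461… → ⌈·⌉ = 6208

323, 813, 1304, 1794, 2285, 2775, 3265, 3756, 4246, 4737, 5227, 5718, 6208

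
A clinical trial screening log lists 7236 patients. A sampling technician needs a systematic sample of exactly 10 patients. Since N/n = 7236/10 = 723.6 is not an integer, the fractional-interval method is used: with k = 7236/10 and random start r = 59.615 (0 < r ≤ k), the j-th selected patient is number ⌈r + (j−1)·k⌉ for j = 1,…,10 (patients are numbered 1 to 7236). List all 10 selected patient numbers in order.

j=1: r + 0k = 59.615 → ⌈·⌉ = 60
j=2: r + 1k = 783.215 → ⌈·⌉ = 784
j=3: r + 2k = 1506.815 → ⌈·⌉ = 1507
j=4: r + 3k = 2230.415 → ⌈·⌉ = 2231
j=5: r + 4k = 2954.015 → ⌈·⌉ = 2955
j=6: r + 5k = 3677.615 → ⌈·⌉ = 3678
j=7: r + 6k = 4401.215 → ⌈·⌉ = 4402
j=8: r + 7k = 5124.815 → ⌈·⌉ = 5125
j=9: r + 8k = 5848.415 → ⌈·⌉ = 5849
j=10: r + 9k = 6572.015 → ⌈·⌉ = 6573

60, 784, 1507, 2231, 2955, 3678, 4402, 5125, 5849, 6573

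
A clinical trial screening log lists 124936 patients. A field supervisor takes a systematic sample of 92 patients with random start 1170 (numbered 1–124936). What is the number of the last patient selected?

124748

k = 124936/92 = 1358
92nd selection = r + (92−1)·k = 1170 + 91×1358 = 1170 + 123578 = 124748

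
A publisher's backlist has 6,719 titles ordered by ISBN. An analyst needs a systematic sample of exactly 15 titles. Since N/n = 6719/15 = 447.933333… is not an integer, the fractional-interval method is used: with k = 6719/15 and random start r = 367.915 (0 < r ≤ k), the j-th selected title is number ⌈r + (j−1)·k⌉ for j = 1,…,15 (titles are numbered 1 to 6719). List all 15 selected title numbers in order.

368, 816, 1264, 1712, 2160, 2608, 3056, 3504, 3952, 4400, 4848, 5296, 5744, 6192, 6639

j=1: r + 0k = 367.915 → ⌈·⌉ = 368
j=2: r + 1k = 815.848333… → ⌈·⌉ = 816
j=3: r + 2k = 1263.781666… → ⌈·⌉ = 1264
j=4: r + 3k = 1711.715 → ⌈·⌉ = 1712
j=5: r + 4k = 2159.648333… → ⌈·⌉ = 2160
j=6: r + 5k = 2607.581666… → ⌈·⌉ = 2608
j=7: r + 6k = 3055.515 → ⌈·⌉ = 3056
j=8: r + 7k = 3503.448333… → ⌈·⌉ = 3504
j=9: r + 8k = 3951.381666… → ⌈·⌉ = 3952
j=10: r + 9k = 4399.315 → ⌈·⌉ = 4400
j=11: r + 10k = 4847.248333… → ⌈·⌉ = 4848
j=12: r + 11k = 5295.181666… → ⌈·⌉ = 5296
j=13: r + 12k = 5743.115 → ⌈·⌉ = 5744
j=14: r + 13k = 6191.048333… → ⌈·⌉ = 6192
j=15: r + 14k = 6638.981666… → ⌈·⌉ = 6639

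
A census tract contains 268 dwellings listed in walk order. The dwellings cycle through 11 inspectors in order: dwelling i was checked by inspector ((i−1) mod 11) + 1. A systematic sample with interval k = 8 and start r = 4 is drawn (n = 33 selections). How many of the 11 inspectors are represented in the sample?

Consecutive selections differ by k = 8, so their inspector numbers differ by 8 mod 11 = 8.
gcd(8, 11) = 1, so the sample visits 11/1 = 11 distinct residues mod 11.
Start 4 is inspector 4; the inspectors hit are 1, 2, 3, 4, 5, 6, 7, 8, 9, 10, 11.

11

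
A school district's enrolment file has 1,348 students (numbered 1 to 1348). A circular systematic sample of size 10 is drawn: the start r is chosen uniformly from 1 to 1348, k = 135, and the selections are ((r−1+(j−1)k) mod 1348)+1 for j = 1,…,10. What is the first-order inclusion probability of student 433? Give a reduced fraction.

5/674

For each position j, as r ranges over 1…1348 the j-th selection hits every student exactly once, so student 433 is selected for exactly 10 of the 1348 starts.
Inclusion probability = 10/1348 = 5/674.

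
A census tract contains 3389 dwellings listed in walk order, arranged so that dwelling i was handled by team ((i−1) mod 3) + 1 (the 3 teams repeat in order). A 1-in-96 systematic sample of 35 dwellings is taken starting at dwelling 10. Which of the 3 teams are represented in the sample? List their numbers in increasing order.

1

Consecutive selections differ by k = 96, so their team numbers differ by 96 mod 3 = 0.
gcd(96, 3) = 3, so the sample visits 3/3 = 1 distinct residues mod 3.
Start 10 is team 1; the teams hit are 1.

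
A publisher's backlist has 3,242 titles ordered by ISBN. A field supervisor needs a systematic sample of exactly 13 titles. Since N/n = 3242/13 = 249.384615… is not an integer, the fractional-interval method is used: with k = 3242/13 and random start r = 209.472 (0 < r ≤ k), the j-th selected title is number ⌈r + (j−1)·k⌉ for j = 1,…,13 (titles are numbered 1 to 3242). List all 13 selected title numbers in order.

210, 459, 709, 958, 1208, 1457, 1706, 1956, 2205, 2454, 2704, 2953, 3203

j=1: r + 0k = 209.472 → ⌈·⌉ = 210
j=2: r + 1k = 458.856615… → ⌈·⌉ = 459
j=3: r + 2k = 708.241230… → ⌈·⌉ = 709
j=4: r + 3k = 957.625846… → ⌈·⌉ = 958
j=5: r + 4k = 1207.010461… → ⌈·⌉ = 1208
j=6: r + 5k = 1456.395076… → ⌈·⌉ = 1457
j=7: r + 6k = 1705.779692… → ⌈·⌉ = 1706
j=8: r + 7k = 1955.164307… → ⌈·⌉ = 1956
j=9: r + 8k = 2204.548923… → ⌈·⌉ = 2205
j=10: r + 9k = 2453.933538… → ⌈·⌉ = 2454
j=11: r + 10k = 2703.318153… → ⌈·⌉ = 2704
j=12: r + 11k = 2952.702769… → ⌈·⌉ = 2953
j=13: r + 12k = 3202.087384… → ⌈·⌉ = 3203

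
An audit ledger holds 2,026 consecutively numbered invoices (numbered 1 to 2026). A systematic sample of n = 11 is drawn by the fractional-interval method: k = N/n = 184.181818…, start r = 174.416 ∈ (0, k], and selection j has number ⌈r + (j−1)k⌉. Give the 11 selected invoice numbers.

j=1: r + 0k = 174.416 → ⌈·⌉ = 175
j=2: r + 1k = 358.597818… → ⌈·⌉ = 359
j=3: r + 2k = 542.779636… → ⌈·⌉ = 543
j=4: r + 3k = 726.961454… → ⌈·⌉ = 727
j=5: r + 4k = 911.143272… → ⌈·⌉ = 912
j=6: r + 5k = 1095.325090… → ⌈·⌉ = 1096
j=7: r + 6k = 1279.506909… → ⌈·⌉ = 1280
j=8: r + 7k = 1463.688727… → ⌈·⌉ = 1464
j=9: r + 8k = 1647.870545… → ⌈·⌉ = 1648
j=10: r + 9k = 1832.052363… → ⌈·⌉ = 1833
j=11: r + 10k = 2016.234181… → ⌈·⌉ = 2017

175, 359, 543, 727, 912, 1096, 1280, 1464, 1648, 1833, 2017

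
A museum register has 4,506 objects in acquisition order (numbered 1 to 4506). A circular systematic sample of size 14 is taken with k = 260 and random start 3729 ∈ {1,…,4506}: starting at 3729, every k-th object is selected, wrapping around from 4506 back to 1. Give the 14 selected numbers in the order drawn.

3729, 3989, 4249, 3, 263, 523, 783, 1043, 1303, 1563, 1823, 2083, 2343, 2603

Selection 1: 3729
Selection 2: 3729 + 260 = 3989
Selection 3: 3989 + 260 = 4249
Selection 4: 4249 + 260 = 4509 → 4509 − 4506 = 3
Selection 5: 3 + 260 = 263
Selection 6: 263 + 260 = 523
Selection 7: 523 + 260 = 783
Selection 8: 783 + 260 = 1043
Selection 9: 1043 + 260 = 1303
Selection 10: 1303 + 260 = 1563
Selection 11: 1563 + 260 = 1823
Selection 12: 1823 + 260 = 2083
Selection 13: 2083 + 260 = 2343
Selection 14: 2343 + 260 = 2603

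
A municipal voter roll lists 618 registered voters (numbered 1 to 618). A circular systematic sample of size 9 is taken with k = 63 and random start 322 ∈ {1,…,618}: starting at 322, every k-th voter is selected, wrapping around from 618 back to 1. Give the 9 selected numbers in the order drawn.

Selection 1: 322
Selection 2: 322 + 63 = 385
Selection 3: 385 + 63 = 448
Selection 4: 448 + 63 = 511
Selection 5: 511 + 63 = 574
Selection 6: 574 + 63 = 637 → 637 − 618 = 19
Selection 7: 19 + 63 = 82
Selection 8: 82 + 63 = 145
Selection 9: 145 + 63 = 208

322, 385, 448, 511, 574, 19, 82, 145, 208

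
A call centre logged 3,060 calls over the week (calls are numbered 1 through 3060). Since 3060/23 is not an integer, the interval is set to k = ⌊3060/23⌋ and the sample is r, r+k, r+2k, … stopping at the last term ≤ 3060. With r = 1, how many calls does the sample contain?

24

k = ⌊3060/23⌋ = 133
Achieved size = ⌊(3060 − 1)/133⌋ + 1 = ⌊3059/133⌋ + 1 = 23 + 1 = 24
(last selection: 1 + 23×133 = 3060 ≤ 3060; next would be 3193 > 3060)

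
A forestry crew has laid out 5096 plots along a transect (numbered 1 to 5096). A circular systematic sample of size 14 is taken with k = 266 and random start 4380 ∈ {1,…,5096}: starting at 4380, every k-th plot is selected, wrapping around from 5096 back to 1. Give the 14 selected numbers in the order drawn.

Selection 1: 4380
Selection 2: 4380 + 266 = 4646
Selection 3: 4646 + 266 = 4912
Selection 4: 4912 + 266 = 5178 → 5178 − 5096 = 82
Selection 5: 82 + 266 = 348
Selection 6: 348 + 266 = 614
Selection 7: 614 + 266 = 880
Selection 8: 880 + 266 = 1146
Selection 9: 1146 + 266 = 1412
Selection 10: 1412 + 266 = 1678
Selection 11: 1678 + 266 = 1944
Selection 12: 1944 + 266 = 2210
Selection 13: 2210 + 266 = 2476
Selection 14: 2476 + 266 = 2742

4380, 4646, 4912, 82, 348, 614, 880, 1146, 1412, 1678, 1944, 2210, 2476, 2742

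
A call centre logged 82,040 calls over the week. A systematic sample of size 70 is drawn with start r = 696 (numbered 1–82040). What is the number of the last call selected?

81564

k = 82040/70 = 1172
70th selection = r + (70−1)·k = 696 + 69×1172 = 696 + 80868 = 81564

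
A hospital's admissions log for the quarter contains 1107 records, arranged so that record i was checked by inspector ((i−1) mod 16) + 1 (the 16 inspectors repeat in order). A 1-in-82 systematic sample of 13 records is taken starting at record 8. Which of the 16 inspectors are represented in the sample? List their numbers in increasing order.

2, 4, 6, 8, 10, 12, 14, 16

Consecutive selections differ by k = 82, so their inspector numbers differ by 82 mod 16 = 2.
gcd(82, 16) = 2, so the sample visits 16/2 = 8 distinct residues mod 16.
Start 8 is inspector 8; the inspectors hit are 2, 4, 6, 8, 10, 12, 14, 16.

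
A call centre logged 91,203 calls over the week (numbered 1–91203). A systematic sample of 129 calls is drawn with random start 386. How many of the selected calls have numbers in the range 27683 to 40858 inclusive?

19

k = 91203/129 = 707
First selection ≥ 27683: 386 + ⌈(27683−386)/707⌉·707 = 386 + 39×707 = 27959
Last selection ≤ 40858: 386 + ⌊(40858−386)/707⌋·707 = 386 + 57×707 = 40685
Count = 57 − 39 + 1 = 19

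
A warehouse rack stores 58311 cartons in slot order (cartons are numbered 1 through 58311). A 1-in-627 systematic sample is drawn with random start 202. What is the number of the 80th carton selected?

k = 627
80th selection = r + (80−1)·k = 202 + 79×627 = 202 + 49533 = 49735

49735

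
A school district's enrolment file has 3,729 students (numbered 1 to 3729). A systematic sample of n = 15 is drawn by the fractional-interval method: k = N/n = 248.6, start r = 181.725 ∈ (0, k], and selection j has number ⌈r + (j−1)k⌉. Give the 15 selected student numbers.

182, 431, 679, 928, 1177, 1425, 1674, 1922, 2171, 2420, 2668, 2917, 3165, 3414, 3663

j=1: r + 0k = 181.725 → ⌈·⌉ = 182
j=2: r + 1k = 430.325 → ⌈·⌉ = 431
j=3: r + 2k = 678.925 → ⌈·⌉ = 679
j=4: r + 3k = 927.525 → ⌈·⌉ = 928
j=5: r + 4k = 1176.125 → ⌈·⌉ = 1177
j=6: r + 5k = 1424.725 → ⌈·⌉ = 1425
j=7: r + 6k = 1673.325 → ⌈·⌉ = 1674
j=8: r + 7k = 1921.925 → ⌈·⌉ = 1922
j=9: r + 8k = 2170.525 → ⌈·⌉ = 2171
j=10: r + 9k = 2419.125 → ⌈·⌉ = 2420
j=11: r + 10k = 2667.725 → ⌈·⌉ = 2668
j=12: r + 11k = 2916.325 → ⌈·⌉ = 2917
j=13: r + 12k = 3164.925 → ⌈·⌉ = 3165
j=14: r + 13k = 3413.525 → ⌈·⌉ = 3414
j=15: r + 14k = 3662.125 → ⌈·⌉ = 3663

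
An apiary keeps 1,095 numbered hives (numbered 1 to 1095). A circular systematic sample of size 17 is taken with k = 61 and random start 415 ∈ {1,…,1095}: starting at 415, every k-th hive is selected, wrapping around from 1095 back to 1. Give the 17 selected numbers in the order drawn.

Selection 1: 415
Selection 2: 415 + 61 = 476
Selection 3: 476 + 61 = 537
Selection 4: 537 + 61 = 598
Selection 5: 598 + 61 = 659
Selection 6: 659 + 61 = 720
Selection 7: 720 + 61 = 781
Selection 8: 781 + 61 = 842
Selection 9: 842 + 61 = 903
Selection 10: 903 + 61 = 964
Selection 11: 964 + 61 = 1025
Selection 12: 1025 + 61 = 1086
Selection 13: 1086 + 61 = 1147 → 1147 − 1095 = 52
Selection 14: 52 + 61 = 113
Selection 15: 113 + 61 = 174
Selection 16: 174 + 61 = 235
Selection 17: 235 + 61 = 296

415, 476, 537, 598, 659, 720, 781, 842, 903, 964, 1025, 1086, 52, 113, 174, 235, 296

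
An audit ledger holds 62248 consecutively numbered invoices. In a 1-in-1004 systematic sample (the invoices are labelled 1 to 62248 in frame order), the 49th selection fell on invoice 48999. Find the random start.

k = 1004
r = 48999 − (49−1)×1004 = 48999 − 48192 = 807

807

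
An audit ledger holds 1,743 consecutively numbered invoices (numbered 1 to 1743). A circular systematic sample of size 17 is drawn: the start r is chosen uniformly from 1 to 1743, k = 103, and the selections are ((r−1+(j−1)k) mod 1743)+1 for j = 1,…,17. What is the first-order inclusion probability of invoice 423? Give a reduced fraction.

For each position j, as r ranges over 1…1743 the j-th selection hits every invoice exactly once, so invoice 423 is selected for exactly 17 of the 1743 starts.
Inclusion probability = 17/1743.

17/1743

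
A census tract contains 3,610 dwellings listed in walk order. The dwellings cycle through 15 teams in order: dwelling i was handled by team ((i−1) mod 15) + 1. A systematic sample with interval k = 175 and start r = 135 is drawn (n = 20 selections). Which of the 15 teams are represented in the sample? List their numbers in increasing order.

5, 10, 15

Consecutive selections differ by k = 175, so their team numbers differ by 175 mod 15 = 10.
gcd(175, 15) = 5, so the sample visits 15/5 = 3 distinct residues mod 15.
Start 135 is team 15; the teams hit are 5, 10, 15.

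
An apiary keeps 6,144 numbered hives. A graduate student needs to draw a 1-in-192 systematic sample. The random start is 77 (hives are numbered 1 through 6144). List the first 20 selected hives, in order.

77, 269, 461, 653, 845, 1037, 1229, 1421, 1613, 1805, 1997, 2189, 2381, 2573, 2765, 2957, 3149, 3341, 3533, 3725

hive 1: 77
hive 2: 77 + 192 = 269
hive 3: 269 + 192 = 461
hive 4: 461 + 192 = 653
hive 5: 653 + 192 = 845
hive 6: 845 + 192 = 1037
hive 7: 1037 + 192 = 1229
hive 8: 1229 + 192 = 1421
hive 9: 1421 + 192 = 1613
hive 10: 1613 + 192 = 1805
hive 11: 1805 + 192 = 1997
hive 12: 1997 + 192 = 2189
hive 13: 2189 + 192 = 2381
hive 14: 2381 + 192 = 2573
hive 15: 2573 + 192 = 2765
hive 16: 2765 + 192 = 2957
hive 17: 2957 + 192 = 3149
hive 18: 3149 + 192 = 3341
hive 19: 3341 + 192 = 3533
hive 20: 3533 + 192 = 3725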